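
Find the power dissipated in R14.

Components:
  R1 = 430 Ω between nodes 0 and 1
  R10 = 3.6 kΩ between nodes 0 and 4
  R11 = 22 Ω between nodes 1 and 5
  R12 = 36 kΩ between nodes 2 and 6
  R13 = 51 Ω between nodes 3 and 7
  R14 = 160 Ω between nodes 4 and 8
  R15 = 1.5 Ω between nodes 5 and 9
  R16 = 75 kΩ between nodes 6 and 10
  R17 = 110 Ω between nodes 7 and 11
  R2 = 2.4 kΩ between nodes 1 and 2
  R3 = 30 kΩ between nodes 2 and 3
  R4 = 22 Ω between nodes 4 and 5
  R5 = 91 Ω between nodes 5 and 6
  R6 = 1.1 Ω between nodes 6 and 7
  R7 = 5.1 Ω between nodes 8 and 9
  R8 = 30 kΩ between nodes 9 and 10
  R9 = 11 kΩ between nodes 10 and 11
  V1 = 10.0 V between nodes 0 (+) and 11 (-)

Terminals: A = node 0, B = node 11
Nodal analysis, taking node 11 as the 0 V reference.
Source V1 fixes V_0 = 10 V.
KCL at each unknown node (sum of currents leaving = 0; resistances in Ω):
  Node 1: (V_1 - 10)/430 + (V_1 - V_2)/2400 + (V_1 - V_5)/22 = 0
  Node 2: (V_2 - V_1)/2400 + (V_2 - V_3)/30000 + (V_2 - V_6)/36000 = 0
  Node 3: (V_3 - V_2)/30000 + (V_3 - V_7)/51 = 0
  Node 4: (V_4 - V_5)/22 + (V_4 - 10)/3600 + (V_4 - V_8)/160 = 0
  Node 5: (V_5 - V_4)/22 + (V_5 - V_6)/91 + (V_5 - V_1)/22 + (V_5 - V_9)/1.5 = 0
  Node 6: (V_6 - V_5)/91 + (V_6 - V_7)/1.1 + (V_6 - V_2)/36000 + (V_6 - V_10)/75000 = 0
  Node 7: (V_7 - V_6)/1.1 + (V_7 - V_3)/51 + (V_7 - 0)/110 = 0
  Node 8: (V_8 - V_9)/5.1 + (V_8 - V_4)/160 = 0
  Node 9: (V_9 - V_8)/5.1 + (V_9 - V_10)/30000 + (V_9 - V_5)/1.5 = 0
  Node 10: (V_10 - V_9)/30000 + (V_10 - 0)/11000 + (V_10 - V_6)/75000 = 0
Collecting terms (coefficients in siemens):
  0.0482·V_1 - 0.0004167·V_2 - 0.04545·V_5 = 0.02326
  0.0004778·V_2 - 0.0004167·V_1 - 0.00003333·V_3 - 0.00002778·V_6 = 0
  0.01964·V_3 - 0.00003333·V_2 - 0.01961·V_7 = 0
  0.05198·V_4 - 0.04545·V_5 - 0.00625·V_8 = 0.002778
  0.7686·V_5 - 0.04545·V_1 - 0.04545·V_4 - 0.01099·V_6 - 0.6667·V_9 = 0
  0.9201·V_6 - 0.00002778·V_2 - 0.01099·V_5 - 0.9091·V_7 - 0.00001333·V_10 = 0
  0.9378·V_7 - 0.01961·V_3 - 0.9091·V_6 = 0
  0.2023·V_8 - 0.00625·V_4 - 0.1961·V_9 = 0
  0.8628·V_9 - 0.6667·V_5 - 0.1961·V_8 - 0.00003333·V_10 = 0
  0.0001376·V_10 - 0.00001333·V_6 - 0.00003333·V_9 = 0
Solving these 10 simultaneous equations (Gaussian elimination) gives:
  V_1 = 3.652 V, V_2 = 3.419 V, V_3 = 1.819 V, V_4 = 3.366 V
  V_5 = 3.33 V, V_6 = 1.835 V, V_7 = 1.817 V, V_8 = 3.331 V
  V_9 = 3.33 V, V_10 = 0.9847 V
I_R14 = (V_4 - V_8)/R14 = (3.366 - 3.331)/160 = 0.0002156 A
P_R14 = I_R14² × R14 = (0.0002156)² × 160 = 0.000007437 W

Final answer: 7.437e-06 W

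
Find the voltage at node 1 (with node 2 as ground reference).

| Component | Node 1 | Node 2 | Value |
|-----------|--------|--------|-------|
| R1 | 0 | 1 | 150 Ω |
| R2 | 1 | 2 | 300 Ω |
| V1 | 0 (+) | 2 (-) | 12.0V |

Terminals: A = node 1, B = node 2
Nodal analysis, taking node 2 as the 0 V reference.
Source V1 fixes V_0 = 12 V.
KCL at each unknown node (sum of currents leaving = 0; resistances in Ω):
  Node 1: (V_1 - 12)/150 + (V_1 - 0)/300 = 0
Collecting terms: 0.01 × V_1 = 0.08  =>  V_1 = 8 V
The requested potential is V_1 = 8 V.

Final answer: V_1 = 8 V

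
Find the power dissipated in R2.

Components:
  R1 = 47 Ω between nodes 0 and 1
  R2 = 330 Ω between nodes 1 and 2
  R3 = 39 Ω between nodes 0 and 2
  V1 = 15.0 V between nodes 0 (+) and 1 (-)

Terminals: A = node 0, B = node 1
Nodal analysis, taking node 1 as the 0 V reference.
Source V1 fixes V_0 = 15 V.
KCL at each unknown node (sum of currents leaving = 0; resistances in Ω):
  Node 2: (V_2 - 0)/330 + (V_2 - 15)/39 = 0
Collecting terms: 0.02867 × V_2 = 0.3846  =>  V_2 = 13.41 V
I_R2 = (V_1 - V_2)/R2 = (0 - 13.41)/330 = -0.04065 A
P_R2 = I_R2² × R2 = (-0.04065)² × 330 = 0.5453 W

Final answer: 0.5453 W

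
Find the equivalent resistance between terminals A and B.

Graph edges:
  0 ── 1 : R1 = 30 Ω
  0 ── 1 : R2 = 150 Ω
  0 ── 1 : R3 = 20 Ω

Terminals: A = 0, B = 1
Reduce the network between node 0 (A) and node 1 (B) by series/parallel combination:
  Rp1 = R1 ‖ R2 ‖ R3 (parallel, all between nodes 0 and 1) = 1/(1/30 + 1/150 + 1/20) = 11.11 Ω
R_eq = 11.11 Ω

Final answer: 11.11 Ω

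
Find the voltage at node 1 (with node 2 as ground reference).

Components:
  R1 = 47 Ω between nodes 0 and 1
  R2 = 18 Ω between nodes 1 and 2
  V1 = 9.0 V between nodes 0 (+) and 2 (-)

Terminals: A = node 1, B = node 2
Nodal analysis, taking node 2 as the 0 V reference.
Source V1 fixes V_0 = 9 V.
KCL at each unknown node (sum of currents leaving = 0; resistances in Ω):
  Node 1: (V_1 - 9)/47 + (V_1 - 0)/18 = 0
Collecting terms: 0.07683 × V_1 = 0.1915  =>  V_1 = 2.492 V
The requested potential is V_1 = 2.492 V.

Final answer: V_1 = 2.492 V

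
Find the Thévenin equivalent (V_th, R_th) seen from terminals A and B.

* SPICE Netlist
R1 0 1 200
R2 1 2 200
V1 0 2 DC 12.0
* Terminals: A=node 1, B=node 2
Step 1 — V_th is the open-circuit voltage V_A - V_B (nothing connected across the terminals).
Nodal analysis, taking node 2 as the 0 V reference.
Source V1 fixes V_0 = 12 V.
KCL at each unknown node (sum of currents leaving = 0; resistances in Ω):
  Node 1: (V_1 - 12)/200 + (V_1 - 0)/200 = 0
Collecting terms: 0.01 × V_1 = 0.06  =>  V_1 = 6 V
V_th = V_1 - V_2 = 6 - 0 = 6 V
Step 2 — R_th: zero the source — replace V1 by a short circuit (node 2 merges into node 0) — and find the resistance seen between A (node 1) and B (node 0).
Reduce the network between node 1 (A) and node 0 (B) by series/parallel combination:
  Rp1 = R1 ‖ R2 (parallel, both between nodes 0 and 1) = 1/(1/200 + 1/200) = 100 Ω
R_th = 100 Ω

Final answer: V_th = 6 V, R_th = 100 Ω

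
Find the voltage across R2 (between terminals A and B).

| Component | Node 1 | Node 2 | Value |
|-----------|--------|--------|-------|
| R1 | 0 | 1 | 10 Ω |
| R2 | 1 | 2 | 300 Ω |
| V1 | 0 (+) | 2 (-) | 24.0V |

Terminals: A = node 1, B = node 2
R1 and R2 are in series across V1 (node 0 → node 1 → node 2), and the output A–B is taken across R2, so this is a voltage divider.
Series current: I = V1/(R1 + R2) = 24/(10 + 300) = 24/310 = 0.07742 A
V_R2 = I × R2 = V1 × R2/(R1 + R2) = 24 × 300/310 = 23.23 V

Final answer: 23.23 V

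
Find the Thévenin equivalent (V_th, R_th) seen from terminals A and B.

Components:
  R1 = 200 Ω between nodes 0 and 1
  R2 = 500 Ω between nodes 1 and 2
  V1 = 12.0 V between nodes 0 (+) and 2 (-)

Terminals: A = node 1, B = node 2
Step 1 — V_th is the open-circuit voltage V_A - V_B (nothing connected across the terminals).
Nodal analysis, taking node 2 as the 0 V reference.
Source V1 fixes V_0 = 12 V.
KCL at each unknown node (sum of currents leaving = 0; resistances in Ω):
  Node 1: (V_1 - 12)/200 + (V_1 - 0)/500 = 0
Collecting terms: 0.007 × V_1 = 0.06  =>  V_1 = 8.571 V
V_th = V_1 - V_2 = 8.571 - 0 = 8.571 V
Step 2 — R_th: zero the source — replace V1 by a short circuit (node 2 merges into node 0) — and find the resistance seen between A (node 1) and B (node 0).
Reduce the network between node 1 (A) and node 0 (B) by series/parallel combination:
  Rp1 = R1 ‖ R2 (parallel, both between nodes 0 and 1) = 1/(1/200 + 1/500) = 142.9 Ω
R_th = 142.9 Ω

Final answer: V_th = 8.571 V, R_th = 142.9 Ω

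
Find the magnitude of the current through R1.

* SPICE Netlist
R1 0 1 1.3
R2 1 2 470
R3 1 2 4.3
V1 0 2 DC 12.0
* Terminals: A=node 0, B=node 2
Nodal analysis, taking node 2 as the 0 V reference.
Source V1 fixes V_0 = 12 V.
KCL at each unknown node (sum of currents leaving = 0; resistances in Ω):
  Node 1: (V_1 - 12)/1.3 + (V_1 - 0)/470 + (V_1 - 0)/4.3 = 0
Collecting terms: 1.004 × V_1 = 9.231  =>  V_1 = 9.195 V
I_R1 = (V_0 - V_1)/R1 = (12 - 9.195)/1.3 = 2.158 A
|I_R1| = 2.158 A

Final answer: |I_R1| = 2.158 A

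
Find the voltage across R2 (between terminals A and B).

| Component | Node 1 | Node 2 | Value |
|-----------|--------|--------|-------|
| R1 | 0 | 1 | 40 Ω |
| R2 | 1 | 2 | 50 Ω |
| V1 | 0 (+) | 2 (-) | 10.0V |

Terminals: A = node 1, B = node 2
R1 and R2 are in series across V1 (node 0 → node 1 → node 2), and the output A–B is taken across R2, so this is a voltage divider.
Series current: I = V1/(R1 + R2) = 10/(40 + 50) = 10/90 = 0.1111 A
V_R2 = I × R2 = V1 × R2/(R1 + R2) = 10 × 50/90 = 5.556 V

Final answer: 5.556 V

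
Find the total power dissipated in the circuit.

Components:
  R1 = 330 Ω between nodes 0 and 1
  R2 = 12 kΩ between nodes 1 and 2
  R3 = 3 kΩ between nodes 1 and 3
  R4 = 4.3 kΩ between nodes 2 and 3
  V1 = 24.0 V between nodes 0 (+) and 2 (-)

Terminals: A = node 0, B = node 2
Nodal analysis, taking node 2 as the 0 V reference.
Source V1 fixes V_0 = 24 V.
KCL at each unknown node (sum of currents leaving = 0; resistances in Ω):
  Node 1: (V_1 - 24)/330 + (V_1 - 0)/12000 + (V_1 - V_3)/3000 = 0
  Node 3: (V_3 - V_1)/3000 + (V_3 - 0)/4300 = 0
Collecting terms (coefficients in siemens):
  0.003447·V_1 - 0.0003333·V_3 = 0.07273
  0.0005659·V_3 - 0.0003333·V_1 = 0
Determinant D = (0.003447)(0.0005659) - (-0.0003333)(-0.0003333) = 0.000001839
V_1 = [(0.07273)(0.0005659) - (-0.0003333)(0)]/D = 22.37 V
V_3 = [(0.003447)(0) - (0.07273)(-0.0003333)]/D = 13.18 V
Power in each resistor, P = (ΔV)²/R:
  P_R1 = (24 - 22.37)²/330 = 0.008018 W
  P_R2 = (22.37 - 0)²/12000 = 0.04171 W
  P_R3 = (22.37 - 13.18)²/3000 = 0.02818 W
  P_R4 = (0 - 13.18)²/4300 = 0.04039 W
P_total = P_R1 + P_R2 + P_R3 + P_R4 = 0.1183 W

Final answer: 0.1183 W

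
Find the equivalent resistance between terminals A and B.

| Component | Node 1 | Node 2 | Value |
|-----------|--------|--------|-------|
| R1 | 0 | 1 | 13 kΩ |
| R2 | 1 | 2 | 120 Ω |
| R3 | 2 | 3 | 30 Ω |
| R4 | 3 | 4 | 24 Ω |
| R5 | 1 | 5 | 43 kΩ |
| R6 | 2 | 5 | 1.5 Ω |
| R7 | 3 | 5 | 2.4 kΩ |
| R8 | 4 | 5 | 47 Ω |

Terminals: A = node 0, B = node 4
The network is not a plain series/parallel combination. Inject a 1 A test current into terminal A (node 0) and return it from terminal B (node 4); then R_eq = V_A / (1 A).
Nodal analysis, taking node 4 as the 0 V reference.
Current source I_test pushes 1 A into node 0 and draws it out of node 4.
KCL at each unknown node (sum of currents leaving = 0; resistances in Ω):
  Node 0: (V_0 - V_1)/13000 - 1 = 0
  Node 1: (V_1 - V_0)/13000 + (V_1 - V_2)/120 + (V_1 - V_5)/43000 = 0
  Node 2: (V_2 - V_1)/120 + (V_2 - V_3)/30 + (V_2 - V_5)/1.5 = 0
  Node 3: (V_3 - V_2)/30 + (V_3 - 0)/24 + (V_3 - V_5)/2400 = 0
  Node 5: (V_5 - V_1)/43000 + (V_5 - V_2)/1.5 + (V_5 - V_3)/2400 + (V_5 - 0)/47 = 0
Collecting terms (coefficients in siemens):
  0.00007692·V_0 - 0.00007692·V_1 = 1
  0.008434·V_1 - 0.00007692·V_0 - 0.008333·V_2 - 0.00002326·V_5 = 0
  0.7083·V_2 - 0.008333·V_1 - 0.03333·V_3 - 0.6667·V_5 = 0
  0.07542·V_3 - 0.03333·V_2 - 0.0004167·V_5 = 0
  0.6884·V_5 - 0.00002326·V_1 - 0.6667·V_2 - 0.0004167·V_3 = 0
Solving these 5 simultaneous equations (Gaussian elimination) gives:
  V_0 = 13150 V, V_1 = 145.1 V, V_2 = 25.47 V, V_3 = 11.4 V
  V_5 = 24.68 V
R_eq = V_0 / 1 A = 13150 Ω = 13.15 kΩ

Final answer: 13.15 kΩ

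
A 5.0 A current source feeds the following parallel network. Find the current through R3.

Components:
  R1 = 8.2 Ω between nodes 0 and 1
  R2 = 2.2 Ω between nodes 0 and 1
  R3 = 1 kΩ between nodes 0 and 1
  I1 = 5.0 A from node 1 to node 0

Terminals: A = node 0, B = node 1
All resistors sit directly between nodes 0 and 1, so they are in parallel and share one voltage V; the full source current 5 A splits among them.
1/R_par = 1/8.2 + 1/2.2 + 1/1000 = 0.5775 S  =>  R_par = 1.732 Ω
V = I × R_par = 5 × 1.732 = 8.658 V
I_R3 = V/R3 = 8.658/1000 = 0.008658 A

Final answer: 0.008658 A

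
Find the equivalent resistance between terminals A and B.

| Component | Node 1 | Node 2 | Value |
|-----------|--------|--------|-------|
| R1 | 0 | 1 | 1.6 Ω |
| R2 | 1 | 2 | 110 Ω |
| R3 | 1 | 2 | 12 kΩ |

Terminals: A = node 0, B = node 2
Reduce the network between node 0 (A) and node 2 (B) by series/parallel combination:
  Rp1 = R2 ‖ R3 (parallel, both between nodes 1 and 2) = 1/(1/110 + 1/12000) = 109 Ω
  Rs1 = R1 + Rp1 (series, joined only at node 1) = 1.6 + 109 = 110.6 Ω
R_eq = 110.6 Ω

Final answer: 110.6 Ω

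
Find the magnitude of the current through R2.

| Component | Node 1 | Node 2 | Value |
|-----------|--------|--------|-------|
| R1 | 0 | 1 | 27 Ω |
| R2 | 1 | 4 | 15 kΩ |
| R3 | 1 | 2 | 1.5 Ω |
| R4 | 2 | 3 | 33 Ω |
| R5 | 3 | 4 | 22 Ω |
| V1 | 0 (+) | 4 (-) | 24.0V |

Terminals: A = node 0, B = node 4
Nodal analysis, taking node 4 as the 0 V reference.
Source V1 fixes V_0 = 24 V.
KCL at each unknown node (sum of currents leaving = 0; resistances in Ω):
  Node 1: (V_1 - 24)/27 + (V_1 - 0)/15000 + (V_1 - V_2)/1.5 = 0
  Node 2: (V_2 - V_1)/1.5 + (V_2 - V_3)/33 = 0
  Node 3: (V_3 - V_2)/33 + (V_3 - 0)/22 = 0
Collecting terms (coefficients in siemens):
  0.7038·V_1 - 0.6667·V_2 = 0.8889
  0.697·V_2 - 0.6667·V_1 - 0.0303·V_3 = 0
  0.07576·V_3 - 0.0303·V_2 = 0
Solving these 3 simultaneous equations (Gaussian elimination) gives:
  V_1 = 16.22 V, V_2 = 15.79 V, V_3 = 6.316 V
I_R2 = (V_1 - V_4)/R2 = (16.22 - 0)/15000 = 0.001081 A
|I_R2| = 0.001081 A

Final answer: |I_R2| = 0.001081 A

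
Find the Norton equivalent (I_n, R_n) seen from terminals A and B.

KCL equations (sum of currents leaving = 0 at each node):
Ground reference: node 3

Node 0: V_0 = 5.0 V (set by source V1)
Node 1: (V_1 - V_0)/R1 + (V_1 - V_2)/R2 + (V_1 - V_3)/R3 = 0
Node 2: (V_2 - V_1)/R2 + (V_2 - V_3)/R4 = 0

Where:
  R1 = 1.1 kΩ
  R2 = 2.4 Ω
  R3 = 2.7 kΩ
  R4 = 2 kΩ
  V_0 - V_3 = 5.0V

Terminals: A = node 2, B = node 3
Find the Thévenin equivalent first; then I_n = V_th/R_th and R_n = R_th.
Step 1 — V_th is the open-circuit voltage V_A - V_B (nothing connected across the terminals).
Nodal analysis, taking node 3 as the 0 V reference.
Source V1 fixes V_0 = 5 V.
KCL at each unknown node (sum of currents leaving = 0; resistances in Ω):
  Node 1: (V_1 - 5)/1100 + (V_1 - V_2)/2.4 + (V_1 - 0)/2700 = 0
  Node 2: (V_2 - V_1)/2.4 + (V_2 - 0)/2000 = 0
Collecting terms (coefficients in siemens):
  0.4179·V_1 - 0.4167·V_2 = 0.004545
  0.4172·V_2 - 0.4167·V_1 = 0
Determinant D = (0.4179)(0.4172) - (-0.4167)(-0.4167) = 0.0007421
V_1 = [(0.004545)(0.4172) - (-0.4167)(0)]/D = 2.555 V
V_2 = [(0.4179)(0) - (0.004545)(-0.4167)]/D = 2.552 V
V_th = V_2 - V_3 = 2.552 - 0 = 2.552 V
Step 2 — R_th: zero the source — replace V1 by a short circuit (node 3 merges into node 0) — and find the resistance seen between A (node 2) and B (node 0).
Reduce the network between node 2 (A) and node 0 (B) by series/parallel combination:
  Rp1 = R1 ‖ R3 (parallel, both between nodes 0 and 1) = 1/(1/1100 + 1/2700) = 781.6 Ω
  Rs1 = R2 + Rp1 (series, joined only at node 1) = 2.4 + 781.6 = 784 Ω
  Rp2 = R4 ‖ Rs1 (parallel, both between nodes 0 and 2) = 1/(1/2000 + 1/784) = 563.2 Ω
R_th = 563.2 Ω
I_n = V_th/R_th = 2.552/563.2 = 0.004532 A, and R_n = R_th = 563.2 Ω

Final answer: I_n = 0.004532 A, R_n = 563.2 Ω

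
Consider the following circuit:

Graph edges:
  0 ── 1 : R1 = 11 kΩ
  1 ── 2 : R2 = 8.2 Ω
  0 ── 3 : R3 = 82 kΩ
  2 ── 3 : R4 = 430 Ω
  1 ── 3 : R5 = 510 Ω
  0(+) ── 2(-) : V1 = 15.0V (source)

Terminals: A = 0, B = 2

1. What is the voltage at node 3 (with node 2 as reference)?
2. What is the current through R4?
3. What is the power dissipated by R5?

Nodal analysis, taking node 2 as the 0 V reference.
Source V1 fixes V_0 = 15 V.
KCL at each unknown node (sum of currents leaving = 0; resistances in Ω):
  Node 1: (V_1 - 15)/11000 + (V_1 - 0)/8.2 + (V_1 - V_3)/510 = 0
  Node 3: (V_3 - 15)/82000 + (V_3 - 0)/430 + (V_3 - V_1)/510 = 0
Collecting terms (coefficients in siemens):
  0.124·V_1 - 0.001961·V_3 = 0.001364
  0.004299·V_3 - 0.001961·V_1 = 0.0001829
Determinant D = (0.124)(0.004299) - (-0.001961)(-0.001961) = 0.0005292
V_1 = [(0.001364)(0.004299) - (-0.001961)(0.0001829)]/D = 0.01175 V
V_3 = [(0.124)(0.0001829) - (0.001364)(-0.001961)]/D = 0.04792 V
Part 1:
  Read off the nodal solution: V_3 = 0.04792 V
Part 2:
  I_R4 = (V_2 - V_3)/R4 = (0 - 0.04792)/430 = -0.0001114 A
  Magnitude: I_R4 = 0.0001114 A
Part 3:
  I_R5 = (V_1 - V_3)/R5 = (0.01175 - 0.04792)/510 = -0.00007091 A
  P_R5 = I_R5² × R5 = (-0.00007091)² × 510 = 0.000002564 W

Final answers:
1. V_3 = 0.04792 V
2. I_R4 = 0.0001114 A
3. P_R5 = 2.564e-06 W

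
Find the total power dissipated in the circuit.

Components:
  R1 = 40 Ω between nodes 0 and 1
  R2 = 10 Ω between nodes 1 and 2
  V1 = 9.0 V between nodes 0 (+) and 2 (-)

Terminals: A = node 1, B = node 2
Nodal analysis, taking node 2 as the 0 V reference.
Source V1 fixes V_0 = 9 V.
KCL at each unknown node (sum of currents leaving = 0; resistances in Ω):
  Node 1: (V_1 - 9)/40 + (V_1 - 0)/10 = 0
Collecting terms: 0.125 × V_1 = 0.225  =>  V_1 = 1.8 V
Power in each resistor, P = (ΔV)²/R:
  P_R1 = (9 - 1.8)²/40 = 1.296 W
  P_R2 = (1.8 - 0)²/10 = 0.324 W
P_total = P_R1 + P_R2 = 1.62 W

Final answer: 1.62 W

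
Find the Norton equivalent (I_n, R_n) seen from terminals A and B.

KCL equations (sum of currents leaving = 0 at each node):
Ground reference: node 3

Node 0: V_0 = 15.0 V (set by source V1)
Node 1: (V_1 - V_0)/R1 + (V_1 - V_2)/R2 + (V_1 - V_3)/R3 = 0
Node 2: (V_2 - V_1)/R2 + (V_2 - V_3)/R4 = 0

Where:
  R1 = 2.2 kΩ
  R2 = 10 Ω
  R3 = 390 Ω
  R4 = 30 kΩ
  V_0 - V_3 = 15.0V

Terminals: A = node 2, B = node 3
Find the Thévenin equivalent first; then I_n = V_th/R_th and R_n = R_th.
Step 1 — V_th is the open-circuit voltage V_A - V_B (nothing connected across the terminals).
Nodal analysis, taking node 3 as the 0 V reference.
Source V1 fixes V_0 = 15 V.
KCL at each unknown node (sum of currents leaving = 0; resistances in Ω):
  Node 1: (V_1 - 15)/2200 + (V_1 - V_2)/10 + (V_1 - 0)/390 = 0
  Node 2: (V_2 - V_1)/10 + (V_2 - 0)/30000 = 0
Collecting terms (coefficients in siemens):
  0.103·V_1 - 0.1·V_2 = 0.006818
  0.1·V_2 - 0.1·V_1 = 0
Determinant D = (0.103)(0.1) - (-0.1)(-0.1) = 0.0003053
V_1 = [(0.006818)(0.1) - (-0.1)(0)]/D = 2.234 V
V_2 = [(0.103)(0) - (0.006818)(-0.1)]/D = 2.233 V
V_th = V_2 - V_3 = 2.233 - 0 = 2.233 V
Step 2 — R_th: zero the source — replace V1 by a short circuit (node 3 merges into node 0) — and find the resistance seen between A (node 2) and B (node 0).
Reduce the network between node 2 (A) and node 0 (B) by series/parallel combination:
  Rp1 = R1 ‖ R3 (parallel, both between nodes 0 and 1) = 1/(1/2200 + 1/390) = 331.3 Ω
  Rs1 = R2 + Rp1 (series, joined only at node 1) = 10 + 331.3 = 341.3 Ω
  Rp2 = R4 ‖ Rs1 (parallel, both between nodes 0 and 2) = 1/(1/30000 + 1/341.3) = 337.4 Ω
R_th = 337.4 Ω
I_n = V_th/R_th = 2.233/337.4 = 0.006618 A, and R_n = R_th = 337.4 Ω

Final answer: I_n = 0.006618 A, R_n = 337.4 Ω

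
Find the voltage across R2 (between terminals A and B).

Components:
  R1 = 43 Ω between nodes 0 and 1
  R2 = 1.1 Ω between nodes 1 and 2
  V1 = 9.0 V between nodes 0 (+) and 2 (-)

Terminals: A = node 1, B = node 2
R1 and R2 are in series across V1 (node 0 → node 1 → node 2), and the output A–B is taken across R2, so this is a voltage divider.
Series current: I = V1/(R1 + R2) = 9/(43 + 1.1) = 9/44.1 = 0.2041 A
V_R2 = I × R2 = V1 × R2/(R1 + R2) = 9 × 1.1/44.1 = 0.2245 V

Final answer: 0.2245 V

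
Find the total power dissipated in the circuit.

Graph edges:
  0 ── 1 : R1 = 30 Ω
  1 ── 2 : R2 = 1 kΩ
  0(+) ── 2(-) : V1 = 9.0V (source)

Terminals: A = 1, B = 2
Nodal analysis, taking node 2 as the 0 V reference.
Source V1 fixes V_0 = 9 V.
KCL at each unknown node (sum of currents leaving = 0; resistances in Ω):
  Node 1: (V_1 - 9)/30 + (V_1 - 0)/1000 = 0
Collecting terms: 0.03433 × V_1 = 0.3  =>  V_1 = 8.738 V
Power in each resistor, P = (ΔV)²/R:
  P_R1 = (9 - 8.738)²/30 = 0.002291 W
  P_R2 = (8.738 - 0)²/1000 = 0.07635 W
P_total = P_R1 + P_R2 = 0.07864 W

Final answer: 0.07864 W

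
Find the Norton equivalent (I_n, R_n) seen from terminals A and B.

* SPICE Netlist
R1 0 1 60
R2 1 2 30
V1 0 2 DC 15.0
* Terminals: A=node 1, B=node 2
Find the Thévenin equivalent first; then I_n = V_th/R_th and R_n = R_th.
Step 1 — V_th is the open-circuit voltage V_A - V_B (nothing connected across the terminals).
Nodal analysis, taking node 2 as the 0 V reference.
Source V1 fixes V_0 = 15 V.
KCL at each unknown node (sum of currents leaving = 0; resistances in Ω):
  Node 1: (V_1 - 15)/60 + (V_1 - 0)/30 = 0
Collecting terms: 0.05 × V_1 = 0.25  =>  V_1 = 5 V
V_th = V_1 - V_2 = 5 - 0 = 5 V
Step 2 — R_th: zero the source — replace V1 by a short circuit (node 2 merges into node 0) — and find the resistance seen between A (node 1) and B (node 0).
Reduce the network between node 1 (A) and node 0 (B) by series/parallel combination:
  Rp1 = R1 ‖ R2 (parallel, both between nodes 0 and 1) = 1/(1/60 + 1/30) = 20 Ω
R_th = 20 Ω
I_n = V_th/R_th = 5/20 = 0.25 A, and R_n = R_th = 20 Ω

Final answer: I_n = 0.25 A, R_n = 20 Ω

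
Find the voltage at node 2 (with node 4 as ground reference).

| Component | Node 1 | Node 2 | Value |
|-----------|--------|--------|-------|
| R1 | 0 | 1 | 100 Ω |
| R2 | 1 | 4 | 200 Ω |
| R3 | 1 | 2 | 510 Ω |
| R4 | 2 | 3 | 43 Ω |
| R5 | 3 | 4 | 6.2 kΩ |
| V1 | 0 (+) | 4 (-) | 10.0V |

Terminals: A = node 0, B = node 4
Nodal analysis, taking node 4 as the 0 V reference.
Source V1 fixes V_0 = 10 V.
KCL at each unknown node (sum of currents leaving = 0; resistances in Ω):
  Node 1: (V_1 - 10)/100 + (V_1 - 0)/200 + (V_1 - V_2)/510 = 0
  Node 2: (V_2 - V_1)/510 + (V_2 - V_3)/43 = 0
  Node 3: (V_3 - V_2)/43 + (V_3 - 0)/6200 = 0
Collecting terms (coefficients in siemens):
  0.01696·V_1 - 0.001961·V_2 = 0.1
  0.02522·V_2 - 0.001961·V_1 - 0.02326·V_3 = 0
  0.02342·V_3 - 0.02326·V_2 = 0
Solving these 3 simultaneous equations (Gaussian elimination) gives:
  V_1 = 6.601 V, V_2 = 6.103 V, V_3 = 6.061 V
The requested potential is V_2 = 6.103 V.

Final answer: V_2 = 6.103 V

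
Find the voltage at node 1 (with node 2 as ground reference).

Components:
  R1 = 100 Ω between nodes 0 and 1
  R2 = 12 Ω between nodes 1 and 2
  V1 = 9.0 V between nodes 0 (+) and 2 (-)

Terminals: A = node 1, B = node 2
Nodal analysis, taking node 2 as the 0 V reference.
Source V1 fixes V_0 = 9 V.
KCL at each unknown node (sum of currents leaving = 0; resistances in Ω):
  Node 1: (V_1 - 9)/100 + (V_1 - 0)/12 = 0
Collecting terms: 0.09333 × V_1 = 0.09  =>  V_1 = 0.9643 V
The requested potential is V_1 = 0.9643 V.

Final answer: V_1 = 0.9643 V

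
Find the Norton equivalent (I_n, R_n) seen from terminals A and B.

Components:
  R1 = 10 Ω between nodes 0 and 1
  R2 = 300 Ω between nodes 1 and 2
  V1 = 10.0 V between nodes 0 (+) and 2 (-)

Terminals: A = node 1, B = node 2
Find the Thévenin equivalent first; then I_n = V_th/R_th and R_n = R_th.
Step 1 — V_th is the open-circuit voltage V_A - V_B (nothing connected across the terminals).
Nodal analysis, taking node 2 as the 0 V reference.
Source V1 fixes V_0 = 10 V.
KCL at each unknown node (sum of currents leaving = 0; resistances in Ω):
  Node 1: (V_1 - 10)/10 + (V_1 - 0)/300 = 0
Collecting terms: 0.1033 × V_1 = 1  =>  V_1 = 9.677 V
V_th = V_1 - V_2 = 9.677 - 0 = 9.677 V
Step 2 — R_th: zero the source — replace V1 by a short circuit (node 2 merges into node 0) — and find the resistance seen between A (node 1) and B (node 0).
Reduce the network between node 1 (A) and node 0 (B) by series/parallel combination:
  Rp1 = R1 ‖ R2 (parallel, both between nodes 0 and 1) = 1/(1/10 + 1/300) = 9.677 Ω
R_th = 9.677 Ω
I_n = V_th/R_th = 9.677/9.677 = 1 A, and R_n = R_th = 9.677 Ω

Final answer: I_n = 1 A, R_n = 9.677 Ω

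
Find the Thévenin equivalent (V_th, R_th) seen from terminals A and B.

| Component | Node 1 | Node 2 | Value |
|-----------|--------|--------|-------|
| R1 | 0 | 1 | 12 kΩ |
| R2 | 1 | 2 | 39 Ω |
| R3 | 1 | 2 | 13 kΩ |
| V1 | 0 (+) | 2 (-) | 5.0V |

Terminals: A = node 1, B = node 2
Step 1 — V_th is the open-circuit voltage V_A - V_B (nothing connected across the terminals).
Nodal analysis, taking node 2 as the 0 V reference.
Source V1 fixes V_0 = 5 V.
KCL at each unknown node (sum of currents leaving = 0; resistances in Ω):
  Node 1: (V_1 - 5)/12000 + (V_1 - 0)/39 + (V_1 - 0)/13000 = 0
Collecting terms: 0.0258 × V_1 = 0.0004167  =>  V_1 = 0.01615 V
V_th = V_1 - V_2 = 0.01615 - 0 = 0.01615 V
Step 2 — R_th: zero the source — replace V1 by a short circuit (node 2 merges into node 0) — and find the resistance seen between A (node 1) and B (node 0).
Reduce the network between node 1 (A) and node 0 (B) by series/parallel combination:
  Rp1 = R1 ‖ R2 ‖ R3 (parallel, all between nodes 0 and 1) = 1/(1/12000 + 1/39 + 1/13000) = 38.76 Ω
R_th = 38.76 Ω

Final answer: V_th = 0.01615 V, R_th = 38.76 Ω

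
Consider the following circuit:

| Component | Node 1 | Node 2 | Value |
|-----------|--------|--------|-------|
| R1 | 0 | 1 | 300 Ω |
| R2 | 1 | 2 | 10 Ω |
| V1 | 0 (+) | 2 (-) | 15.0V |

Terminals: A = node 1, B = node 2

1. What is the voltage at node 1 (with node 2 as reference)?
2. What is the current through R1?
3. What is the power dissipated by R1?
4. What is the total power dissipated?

Nodal analysis, taking node 2 as the 0 V reference.
Source V1 fixes V_0 = 15 V.
KCL at each unknown node (sum of currents leaving = 0; resistances in Ω):
  Node 1: (V_1 - 15)/300 + (V_1 - 0)/10 = 0
Collecting terms: 0.1033 × V_1 = 0.05  =>  V_1 = 0.4839 V
Part 1:
  Read off the nodal solution: V_1 = 0.4839 V
Part 2:
  I_R1 = (V_0 - V_1)/R1 = (15 - 0.4839)/300 = 0.04839 A
  Magnitude: I_R1 = 0.04839 A
Part 3:
  I_R1 = (V_0 - V_1)/R1 = (15 - 0.4839)/300 = 0.04839 A
  P_R1 = I_R1² × R1 = (0.04839)² × 300 = 0.7024 W
Part 4:
  Power in each resistor, P = (ΔV)²/R:
    P_R1 = (15 - 0.4839)²/300 = 0.7024 W
    P_R2 = (0.4839 - 0)²/10 = 0.02341 W
  P_total = P_R1 + P_R2 = 0.7258 W

Final answers:
1. V_1 = 0.4839 V
2. I_R1 = 0.04839 A
3. P_R1 = 0.7024 W
4. P_total = 0.7258 W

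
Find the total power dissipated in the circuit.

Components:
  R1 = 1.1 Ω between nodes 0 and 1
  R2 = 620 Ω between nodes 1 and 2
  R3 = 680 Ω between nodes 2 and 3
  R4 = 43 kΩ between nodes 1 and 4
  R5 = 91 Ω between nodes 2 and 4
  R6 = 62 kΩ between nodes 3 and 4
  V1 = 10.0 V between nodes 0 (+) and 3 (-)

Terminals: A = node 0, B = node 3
Nodal analysis, taking node 3 as the 0 V reference.
Source V1 fixes V_0 = 10 V.
KCL at each unknown node (sum of currents leaving = 0; resistances in Ω):
  Node 1: (V_1 - 10)/1.1 + (V_1 - V_2)/620 + (V_1 - V_4)/43000 = 0
  Node 2: (V_2 - V_1)/620 + (V_2 - 0)/680 + (V_2 - V_4)/91 = 0
  Node 4: (V_4 - V_1)/43000 + (V_4 - V_2)/91 + (V_4 - 0)/62000 = 0
Collecting terms (coefficients in siemens):
  0.9107·V_1 - 0.001613·V_2 - 0.00002326·V_4 = 9.091
  0.01407·V_2 - 0.001613·V_1 - 0.01099·V_4 = 0
  0.01103·V_4 - 0.00002326·V_1 - 0.01099·V_2 = 0
Solving these 3 simultaneous equations (Gaussian elimination) gives:
  V_1 = 9.991 V, V_2 = 5.235 V, V_4 = 5.237 V
Power in each resistor, P = (ΔV)²/R:
  P_R1 = (10 - 9.991)²/1.1 = 0.00006663 W
  P_R2 = (9.991 - 5.235)²/620 = 0.03649 W
  P_R3 = (5.235 - 0)²/680 = 0.0403 W
  P_R4 = (9.991 - 5.237)²/43000 = 0.0005257 W
  P_R5 = (5.235 - 5.237)²/91 = 0.00000006197 W
  P_R6 = (0 - 5.237)²/62000 = 0.0004424 W
P_total = P_R1 + P_R2 + P_R3 + P_R4 + P_R5 + P_R6 = 0.07783 W

Final answer: 0.07783 W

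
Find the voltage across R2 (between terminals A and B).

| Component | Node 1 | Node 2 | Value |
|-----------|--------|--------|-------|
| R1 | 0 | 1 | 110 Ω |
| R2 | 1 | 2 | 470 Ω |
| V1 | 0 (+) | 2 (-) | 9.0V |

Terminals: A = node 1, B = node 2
R1 and R2 are in series across V1 (node 0 → node 1 → node 2), and the output A–B is taken across R2, so this is a voltage divider.
Series current: I = V1/(R1 + R2) = 9/(110 + 470) = 9/580 = 0.01552 A
V_R2 = I × R2 = V1 × R2/(R1 + R2) = 9 × 470/580 = 7.293 V

Final answer: 7.293 V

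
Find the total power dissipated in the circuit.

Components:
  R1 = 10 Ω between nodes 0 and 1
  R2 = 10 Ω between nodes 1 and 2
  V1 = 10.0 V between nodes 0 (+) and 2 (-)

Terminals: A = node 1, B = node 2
Nodal analysis, taking node 2 as the 0 V reference.
Source V1 fixes V_0 = 10 V.
KCL at each unknown node (sum of currents leaving = 0; resistances in Ω):
  Node 1: (V_1 - 10)/10 + (V_1 - 0)/10 = 0
Collecting terms: 0.2 × V_1 = 1  =>  V_1 = 5 V
Power in each resistor, P = (ΔV)²/R:
  P_R1 = (10 - 5)²/10 = 2.5 W
  P_R2 = (5 - 0)²/10 = 2.5 W
P_total = P_R1 + P_R2 = 5 W

Final answer: 5 W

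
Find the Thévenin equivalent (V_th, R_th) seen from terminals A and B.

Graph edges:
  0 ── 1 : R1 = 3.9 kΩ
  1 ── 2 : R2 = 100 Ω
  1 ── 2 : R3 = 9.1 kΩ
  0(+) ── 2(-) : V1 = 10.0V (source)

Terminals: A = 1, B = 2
Step 1 — V_th is the open-circuit voltage V_A - V_B (nothing connected across the terminals).
Nodal analysis, taking node 2 as the 0 V reference.
Source V1 fixes V_0 = 10 V.
KCL at each unknown node (sum of currents leaving = 0; resistances in Ω):
  Node 1: (V_1 - 10)/3900 + (V_1 - 0)/100 + (V_1 - 0)/9100 = 0
Collecting terms: 0.01037 × V_1 = 0.002564  =>  V_1 = 0.2473 V
V_th = V_1 - V_2 = 0.2473 - 0 = 0.2473 V
Step 2 — R_th: zero the source — replace V1 by a short circuit (node 2 merges into node 0) — and find the resistance seen between A (node 1) and B (node 0).
Reduce the network between node 1 (A) and node 0 (B) by series/parallel combination:
  Rp1 = R1 ‖ R2 ‖ R3 (parallel, all between nodes 0 and 1) = 1/(1/3900 + 1/100 + 1/9100) = 96.47 Ω
R_th = 96.47 Ω

Final answer: V_th = 0.2473 V, R_th = 96.47 Ω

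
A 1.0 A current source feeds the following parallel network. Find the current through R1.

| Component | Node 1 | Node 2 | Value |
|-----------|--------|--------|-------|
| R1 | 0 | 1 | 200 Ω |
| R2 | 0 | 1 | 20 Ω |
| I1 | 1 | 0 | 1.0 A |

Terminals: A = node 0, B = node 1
All resistors sit directly between nodes 0 and 1, so they are in parallel and share one voltage V; the full source current 1 A splits among them.
1/R_par = 1/200 + 1/20 = 0.055 S  =>  R_par = 18.18 Ω
V = I × R_par = 1 × 18.18 = 18.18 V
I_R1 = V/R1 = 18.18/200 = 0.09091 A

Final answer: 0.09091 A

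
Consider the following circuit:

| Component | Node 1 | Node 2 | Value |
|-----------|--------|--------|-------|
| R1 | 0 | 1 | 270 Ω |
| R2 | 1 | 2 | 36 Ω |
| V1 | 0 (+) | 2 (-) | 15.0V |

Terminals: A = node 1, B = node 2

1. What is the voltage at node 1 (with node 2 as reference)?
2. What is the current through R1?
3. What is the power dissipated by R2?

Nodal analysis, taking node 2 as the 0 V reference.
Source V1 fixes V_0 = 15 V.
KCL at each unknown node (sum of currents leaving = 0; resistances in Ω):
  Node 1: (V_1 - 15)/270 + (V_1 - 0)/36 = 0
Collecting terms: 0.03148 × V_1 = 0.05556  =>  V_1 = 1.765 V
Part 1:
  Read off the nodal solution: V_1 = 1.765 V
Part 2:
  I_R1 = (V_0 - V_1)/R1 = (15 - 1.765)/270 = 0.04902 A
  Magnitude: I_R1 = 0.04902 A
Part 3:
  I_R2 = (V_1 - V_2)/R2 = (1.765 - 0)/36 = 0.04902 A
  P_R2 = I_R2² × R2 = (0.04902)² × 36 = 0.08651 W

Final answers:
1. V_1 = 1.765 V
2. I_R1 = 0.04902 A
3. P_R2 = 0.08651 W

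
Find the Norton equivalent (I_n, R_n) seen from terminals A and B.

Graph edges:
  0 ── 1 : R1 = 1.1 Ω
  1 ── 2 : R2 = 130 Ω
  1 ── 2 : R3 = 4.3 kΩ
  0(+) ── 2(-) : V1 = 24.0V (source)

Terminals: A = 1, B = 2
Find the Thévenin equivalent first; then I_n = V_th/R_th and R_n = R_th.
Step 1 — V_th is the open-circuit voltage V_A - V_B (nothing connected across the terminals).
Nodal analysis, taking node 2 as the 0 V reference.
Source V1 fixes V_0 = 24 V.
KCL at each unknown node (sum of currents leaving = 0; resistances in Ω):
  Node 1: (V_1 - 24)/1.1 + (V_1 - 0)/130 + (V_1 - 0)/4300 = 0
Collecting terms: 0.917 × V_1 = 21.82  =>  V_1 = 23.79 V
V_th = V_1 - V_2 = 23.79 - 0 = 23.79 V
Step 2 — R_th: zero the source — replace V1 by a short circuit (node 2 merges into node 0) — and find the resistance seen between A (node 1) and B (node 0).
Reduce the network between node 1 (A) and node 0 (B) by series/parallel combination:
  Rp1 = R1 ‖ R2 ‖ R3 (parallel, all between nodes 0 and 1) = 1/(1/1.1 + 1/130 + 1/4300) = 1.09 Ω
R_th = 1.09 Ω
I_n = V_th/R_th = 23.79/1.09 = 21.82 A, and R_n = R_th = 1.09 Ω

Final answer: I_n = 21.82 A, R_n = 1.09 Ω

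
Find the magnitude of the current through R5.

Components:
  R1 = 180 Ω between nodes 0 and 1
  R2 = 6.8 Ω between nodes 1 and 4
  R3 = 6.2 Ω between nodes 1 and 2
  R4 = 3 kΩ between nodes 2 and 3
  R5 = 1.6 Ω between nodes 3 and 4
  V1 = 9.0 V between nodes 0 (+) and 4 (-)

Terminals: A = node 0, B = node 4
Nodal analysis, taking node 4 as the 0 V reference.
Source V1 fixes V_0 = 9 V.
KCL at each unknown node (sum of currents leaving = 0; resistances in Ω):
  Node 1: (V_1 - 9)/180 + (V_1 - 0)/6.8 + (V_1 - V_2)/6.2 = 0
  Node 2: (V_2 - V_1)/6.2 + (V_2 - V_3)/3000 = 0
  Node 3: (V_3 - V_2)/3000 + (V_3 - 0)/1.6 = 0
Collecting terms (coefficients in siemens):
  0.3139·V_1 - 0.1613·V_2 = 0.05
  0.1616·V_2 - 0.1613·V_1 - 0.0003333·V_3 = 0
  0.6253·V_3 - 0.0003333·V_2 = 0
Solving these 3 simultaneous equations (Gaussian elimination) gives:
  V_1 = 0.3269 V, V_2 = 0.3262 V, V_3 = 0.0001739 V
I_R5 = (V_3 - V_4)/R5 = (0.0001739 - 0)/1.6 = 0.0001087 A
|I_R5| = 0.0001087 A

Final answer: |I_R5| = 0.0001087 A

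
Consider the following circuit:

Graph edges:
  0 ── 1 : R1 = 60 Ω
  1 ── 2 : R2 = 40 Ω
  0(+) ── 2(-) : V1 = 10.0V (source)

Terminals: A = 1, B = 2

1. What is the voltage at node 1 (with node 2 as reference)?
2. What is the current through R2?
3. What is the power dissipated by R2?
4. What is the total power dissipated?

Nodal analysis, taking node 2 as the 0 V reference.
Source V1 fixes V_0 = 10 V.
KCL at each unknown node (sum of currents leaving = 0; resistances in Ω):
  Node 1: (V_1 - 10)/60 + (V_1 - 0)/40 = 0
Collecting terms: 0.04167 × V_1 = 0.1667  =>  V_1 = 4 V
Part 1:
  Read off the nodal solution: V_1 = 4 V
Part 2:
  I_R2 = (V_1 - V_2)/R2 = (4 - 0)/40 = 0.1 A
  Magnitude: I_R2 = 0.1 A
Part 3:
  I_R2 = (V_1 - V_2)/R2 = (4 - 0)/40 = 0.1 A
  P_R2 = I_R2² × R2 = (0.1)² × 40 = 0.4 W
Part 4:
  Power in each resistor, P = (ΔV)²/R:
    P_R1 = (10 - 4)²/60 = 0.6 W
    P_R2 = (4 - 0)²/40 = 0.4 W
  P_total = P_R1 + P_R2 = 1 W

Final answers:
1. V_1 = 4 V
2. I_R2 = 0.1 A
3. P_R2 = 0.4 W
4. P_total = 1 W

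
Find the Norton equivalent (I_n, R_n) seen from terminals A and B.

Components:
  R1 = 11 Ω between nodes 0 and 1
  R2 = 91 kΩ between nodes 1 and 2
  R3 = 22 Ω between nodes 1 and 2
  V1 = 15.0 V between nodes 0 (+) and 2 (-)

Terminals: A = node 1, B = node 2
Find the Thévenin equivalent first; then I_n = V_th/R_th and R_n = R_th.
Step 1 — V_th is the open-circuit voltage V_A - V_B (nothing connected across the terminals).
Nodal analysis, taking node 2 as the 0 V reference.
Source V1 fixes V_0 = 15 V.
KCL at each unknown node (sum of currents leaving = 0; resistances in Ω):
  Node 1: (V_1 - 15)/11 + (V_1 - 0)/91000 + (V_1 - 0)/22 = 0
Collecting terms: 0.1364 × V_1 = 1.364  =>  V_1 = 9.999 V
V_th = V_1 - V_2 = 9.999 - 0 = 9.999 V
Step 2 — R_th: zero the source — replace V1 by a short circuit (node 2 merges into node 0) — and find the resistance seen between A (node 1) and B (node 0).
Reduce the network between node 1 (A) and node 0 (B) by series/parallel combination:
  Rp1 = R1 ‖ R2 ‖ R3 (parallel, all between nodes 0 and 1) = 1/(1/11 + 1/91000 + 1/22) = 7.333 Ω
R_th = 7.333 Ω
I_n = V_th/R_th = 9.999/7.333 = 1.364 A, and R_n = R_th = 7.333 Ω

Final answer: I_n = 1.364 A, R_n = 7.333 Ω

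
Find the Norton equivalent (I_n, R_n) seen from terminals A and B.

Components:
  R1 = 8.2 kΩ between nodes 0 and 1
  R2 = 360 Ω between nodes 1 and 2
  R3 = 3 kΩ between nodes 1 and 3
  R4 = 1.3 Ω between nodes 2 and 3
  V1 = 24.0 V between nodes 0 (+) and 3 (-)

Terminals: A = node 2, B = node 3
Find the Thévenin equivalent first; then I_n = V_th/R_th and R_n = R_th.
Step 1 — V_th is the open-circuit voltage V_A - V_B (nothing connected across the terminals).
Nodal analysis, taking node 3 as the 0 V reference.
Source V1 fixes V_0 = 24 V.
KCL at each unknown node (sum of currents leaving = 0; resistances in Ω):
  Node 1: (V_1 - 24)/8200 + (V_1 - V_2)/360 + (V_1 - 0)/3000 = 0
  Node 2: (V_2 - V_1)/360 + (V_2 - 0)/1.3 = 0
Collecting terms (coefficients in siemens):
  0.003233·V_1 - 0.002778·V_2 = 0.002927
  0.772·V_2 - 0.002778·V_1 = 0
Determinant D = (0.003233)(0.772) - (-0.002778)(-0.002778) = 0.002488
V_1 = [(0.002927)(0.772) - (-0.002778)(0)]/D = 0.9081 V
V_2 = [(0.003233)(0) - (0.002927)(-0.002778)]/D = 0.003267 V
V_th = V_2 - V_3 = 0.003267 - 0 = 0.003267 V
Step 2 — R_th: zero the source — replace V1 by a short circuit (node 3 merges into node 0) — and find the resistance seen between A (node 2) and B (node 0).
Reduce the network between node 2 (A) and node 0 (B) by series/parallel combination:
  Rp1 = R1 ‖ R3 (parallel, both between nodes 0 and 1) = 1/(1/8200 + 1/3000) = 2196 Ω
  Rs1 = R2 + Rp1 (series, joined only at node 1) = 360 + 2196 = 2556 Ω
  Rp2 = R4 ‖ Rs1 (parallel, both between nodes 0 and 2) = 1/(1/1.3 + 1/2556) = 1.299 Ω
R_th = 1.299 Ω
I_n = V_th/R_th = 0.003267/1.299 = 0.002515 A, and R_n = R_th = 1.299 Ω

Final answer: I_n = 0.002515 A, R_n = 1.299 Ω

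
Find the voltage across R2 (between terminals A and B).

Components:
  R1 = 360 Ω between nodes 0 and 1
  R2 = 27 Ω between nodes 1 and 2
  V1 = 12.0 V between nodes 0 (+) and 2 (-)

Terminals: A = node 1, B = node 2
R1 and R2 are in series across V1 (node 0 → node 1 → node 2), and the output A–B is taken across R2, so this is a voltage divider.
Series current: I = V1/(R1 + R2) = 12/(360 + 27) = 12/387 = 0.03101 A
V_R2 = I × R2 = V1 × R2/(R1 + R2) = 12 × 27/387 = 0.8372 V

Final answer: 0.8372 V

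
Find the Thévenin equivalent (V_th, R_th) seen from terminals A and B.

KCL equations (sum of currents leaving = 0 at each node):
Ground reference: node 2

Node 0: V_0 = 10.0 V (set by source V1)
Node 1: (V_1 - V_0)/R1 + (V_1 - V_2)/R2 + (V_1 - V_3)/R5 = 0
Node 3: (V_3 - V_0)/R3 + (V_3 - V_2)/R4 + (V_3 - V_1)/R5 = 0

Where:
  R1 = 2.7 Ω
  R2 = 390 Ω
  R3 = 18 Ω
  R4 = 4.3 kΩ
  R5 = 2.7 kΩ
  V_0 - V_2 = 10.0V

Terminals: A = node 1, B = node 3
Step 1 — V_th is the open-circuit voltage V_A - V_B (nothing connected across the terminals).
Nodal analysis, taking node 2 as the 0 V reference.
Source V1 fixes V_0 = 10 V.
KCL at each unknown node (sum of currents leaving = 0; resistances in Ω):
  Node 1: (V_1 - 10)/2.7 + (V_1 - 0)/390 + (V_1 - V_3)/2700 = 0
  Node 3: (V_3 - 10)/18 + (V_3 - 0)/4300 + (V_3 - V_1)/2700 = 0
Collecting terms (coefficients in siemens):
  0.3733·V_1 - 0.0003704·V_3 = 3.704
  0.05616·V_3 - 0.0003704·V_1 = 0.5556
Determinant D = (0.3733)(0.05616) - (-0.0003704)(-0.0003704) = 0.02096
V_1 = [(3.704)(0.05616) - (-0.0003704)(0.5556)]/D = 9.931 V
V_3 = [(0.3733)(0.5556) - (3.704)(-0.0003704)]/D = 9.958 V
V_th = V_1 - V_3 = 9.931 - 9.958 = -0.02686 V
Step 2 — R_th: zero the source — replace V1 by a short circuit (node 2 merges into node 0) — and find the resistance seen between A (node 1) and B (node 3).
Reduce the network between node 1 (A) and node 3 (B) by series/parallel combination:
  Rp1 = R1 ‖ R2 (parallel, both between nodes 0 and 1) = 1/(1/2.7 + 1/390) = 2.681 Ω
  Rp2 = R3 ‖ R4 (parallel, both between nodes 0 and 3) = 1/(1/18 + 1/4300) = 17.92 Ω
  Rs1 = Rp1 + Rp2 (series, joined only at node 0) = 2.681 + 17.92 = 20.61 Ω
  Rp3 = R5 ‖ Rs1 (parallel, both between nodes 1 and 3) = 1/(1/2700 + 1/20.61) = 20.45 Ω
R_th = 20.45 Ω

Final answer: V_th = -0.02686 V, R_th = 20.45 Ω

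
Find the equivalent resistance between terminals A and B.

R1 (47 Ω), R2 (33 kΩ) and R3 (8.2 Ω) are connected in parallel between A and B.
Reduce the network between node 0 (A) and node 1 (B) by series/parallel combination:
  Rp1 = R1 ‖ R2 ‖ R3 (parallel, all between nodes 0 and 1) = 1/(1/47 + 1/33000 + 1/8.2) = 6.98 Ω
R_eq = 6.98 Ω

Final answer: 6.98 Ω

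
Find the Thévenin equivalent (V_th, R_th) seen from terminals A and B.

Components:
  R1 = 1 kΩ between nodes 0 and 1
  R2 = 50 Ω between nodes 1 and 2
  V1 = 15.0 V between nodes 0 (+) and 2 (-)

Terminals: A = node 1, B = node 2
Step 1 — V_th is the open-circuit voltage V_A - V_B (nothing connected across the terminals).
Nodal analysis, taking node 2 as the 0 V reference.
Source V1 fixes V_0 = 15 V.
KCL at each unknown node (sum of currents leaving = 0; resistances in Ω):
  Node 1: (V_1 - 15)/1000 + (V_1 - 0)/50 = 0
Collecting terms: 0.021 × V_1 = 0.015  =>  V_1 = 0.7143 V
V_th = V_1 - V_2 = 0.7143 - 0 = 0.7143 V
Step 2 — R_th: zero the source — replace V1 by a short circuit (node 2 merges into node 0) — and find the resistance seen between A (node 1) and B (node 0).
Reduce the network between node 1 (A) and node 0 (B) by series/parallel combination:
  Rp1 = R1 ‖ R2 (parallel, both between nodes 0 and 1) = 1/(1/1000 + 1/50) = 47.62 Ω
R_th = 47.62 Ω

Final answer: V_th = 0.7143 V, R_th = 47.62 Ω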